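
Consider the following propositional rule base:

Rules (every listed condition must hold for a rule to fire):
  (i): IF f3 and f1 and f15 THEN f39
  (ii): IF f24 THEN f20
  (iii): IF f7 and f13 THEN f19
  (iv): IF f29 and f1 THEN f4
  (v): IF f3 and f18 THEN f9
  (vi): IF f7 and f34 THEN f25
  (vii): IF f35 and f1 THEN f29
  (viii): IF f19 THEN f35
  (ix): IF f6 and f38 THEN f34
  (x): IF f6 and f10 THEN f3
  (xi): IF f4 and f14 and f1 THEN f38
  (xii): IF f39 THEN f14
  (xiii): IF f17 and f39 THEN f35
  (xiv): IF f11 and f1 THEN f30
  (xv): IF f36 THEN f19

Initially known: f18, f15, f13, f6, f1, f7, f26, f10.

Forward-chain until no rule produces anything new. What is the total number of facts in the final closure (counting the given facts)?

Round 1 fires (iii), (x), giving f19, f3.
Round 2 fires (i), (v), (viii), giving f39, f9, f35.
Round 3 fires (vii), (xii), giving f29, f14.
Round 4 fires (iv), giving f4.
Round 5 fires (xi), giving f38.
Round 6 fires (ix), giving f34.
Round 7 fires (vi), giving f25.
Closure: {f1, f10, f13, f14, f15, f18, f19, f25, f26, f29, f3, f34, f35, f38, f39, f4, f6, f7, f9} — 19 facts.

19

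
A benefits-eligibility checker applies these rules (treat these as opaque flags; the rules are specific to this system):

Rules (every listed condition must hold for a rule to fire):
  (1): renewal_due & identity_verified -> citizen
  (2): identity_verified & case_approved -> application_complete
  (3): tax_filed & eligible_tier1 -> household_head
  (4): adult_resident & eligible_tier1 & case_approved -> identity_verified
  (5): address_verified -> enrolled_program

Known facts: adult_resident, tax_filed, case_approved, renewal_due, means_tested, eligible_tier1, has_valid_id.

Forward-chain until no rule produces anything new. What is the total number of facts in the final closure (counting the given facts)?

11

Round 1 fires (3), (4), giving household_head, identity_verified.
Round 2 fires (1), (2), giving citizen, application_complete.
Closure: {adult_resident, application_complete, case_approved, citizen, eligible_tier1, has_valid_id, household_head, identity_verified, means_tested, renewal_due, tax_filed} — 11 facts.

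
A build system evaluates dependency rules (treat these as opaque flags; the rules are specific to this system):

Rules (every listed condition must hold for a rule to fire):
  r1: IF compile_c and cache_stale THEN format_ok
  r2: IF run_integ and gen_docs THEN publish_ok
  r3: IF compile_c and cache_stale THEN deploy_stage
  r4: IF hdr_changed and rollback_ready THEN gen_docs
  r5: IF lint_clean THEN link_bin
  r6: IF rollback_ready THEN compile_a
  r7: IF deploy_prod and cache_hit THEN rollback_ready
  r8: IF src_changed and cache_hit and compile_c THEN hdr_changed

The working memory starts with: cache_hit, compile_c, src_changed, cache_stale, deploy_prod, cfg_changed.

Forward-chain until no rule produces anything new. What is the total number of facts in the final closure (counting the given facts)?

Round 1 — r1, r3, r7, r8, derive format_ok, deploy_stage, rollback_ready, hdr_changed.
Round 2 — r4, r6, derive gen_docs, compile_a.
Closure: {cache_hit, cache_stale, cfg_changed, compile_a, compile_c, deploy_prod, deploy_stage, format_ok, gen_docs, hdr_changed, rollback_ready, src_changed} — 12 facts.

12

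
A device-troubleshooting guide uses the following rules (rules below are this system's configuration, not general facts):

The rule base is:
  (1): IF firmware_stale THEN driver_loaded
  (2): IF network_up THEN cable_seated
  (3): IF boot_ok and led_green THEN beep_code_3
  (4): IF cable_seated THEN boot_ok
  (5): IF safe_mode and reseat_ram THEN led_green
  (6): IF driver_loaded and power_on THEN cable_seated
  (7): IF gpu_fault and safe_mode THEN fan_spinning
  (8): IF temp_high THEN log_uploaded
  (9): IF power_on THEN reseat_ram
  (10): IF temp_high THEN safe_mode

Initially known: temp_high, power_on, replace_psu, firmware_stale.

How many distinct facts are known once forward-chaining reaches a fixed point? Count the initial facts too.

12

Round 1: (1) [IF firmware_stale THEN driver_loaded]; (8) [IF temp_high THEN log_uploaded]; (9) [IF power_on THEN reseat_ram]; (10) [IF temp_high THEN safe_mode]. Adds driver_loaded, log_uploaded, reseat_ram, safe_mode.
Round 2: (5) [IF safe_mode and reseat_ram THEN led_green]; (6) [IF driver_loaded and power_on THEN cable_seated]. Adds led_green, cable_seated.
Round 3: (4) [IF cable_seated THEN boot_ok]. Adds boot_ok.
Round 4: (3) [IF boot_ok and led_green THEN beep_code_3]. Adds beep_code_3.
Closure: {beep_code_3, boot_ok, cable_seated, driver_loaded, firmware_stale, led_green, log_uploaded, power_on, replace_psu, reseat_ram, safe_mode, temp_high} — 12 facts.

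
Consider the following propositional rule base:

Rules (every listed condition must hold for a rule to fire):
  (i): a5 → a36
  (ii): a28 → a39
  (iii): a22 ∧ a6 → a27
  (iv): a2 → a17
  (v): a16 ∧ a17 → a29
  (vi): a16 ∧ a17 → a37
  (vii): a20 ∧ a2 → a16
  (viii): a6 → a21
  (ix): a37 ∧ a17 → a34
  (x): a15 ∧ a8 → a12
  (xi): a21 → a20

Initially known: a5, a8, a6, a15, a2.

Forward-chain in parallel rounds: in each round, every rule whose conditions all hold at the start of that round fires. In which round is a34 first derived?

5

Round 1: (i) [a5 → a36]; (iv) [a2 → a17]; (viii) [a6 → a21]; (x) [a15 ∧ a8 → a12]. Adds a36, a17, a21, a12.
Round 2: (xi) [a21 → a20]. Adds a20.
Round 3: (vii) [a20 ∧ a2 → a16]. Adds a16.
Round 4: (v) [a16 ∧ a17 → a29]; (vi) [a16 ∧ a17 → a37]. Adds a29, a37.
Round 5: (ix) [a37 ∧ a17 → a34]. Adds a34.
a34 first appears in round 5.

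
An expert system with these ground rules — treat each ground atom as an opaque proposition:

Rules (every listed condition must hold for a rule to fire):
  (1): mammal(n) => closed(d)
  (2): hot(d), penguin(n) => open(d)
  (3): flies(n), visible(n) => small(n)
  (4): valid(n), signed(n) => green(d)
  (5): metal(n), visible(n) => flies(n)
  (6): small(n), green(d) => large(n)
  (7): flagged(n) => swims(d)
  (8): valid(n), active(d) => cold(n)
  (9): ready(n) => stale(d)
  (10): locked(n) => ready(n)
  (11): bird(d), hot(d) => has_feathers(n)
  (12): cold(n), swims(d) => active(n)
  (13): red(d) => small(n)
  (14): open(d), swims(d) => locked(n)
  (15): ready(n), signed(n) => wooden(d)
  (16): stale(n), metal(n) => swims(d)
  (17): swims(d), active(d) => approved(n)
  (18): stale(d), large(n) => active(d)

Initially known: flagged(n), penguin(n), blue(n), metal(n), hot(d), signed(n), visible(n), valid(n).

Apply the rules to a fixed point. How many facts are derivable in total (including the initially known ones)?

22

Round 1 fires (2), (4), (5), (7), giving open(d), green(d), flies(n), swims(d).
Round 2 fires (3), (14), giving small(n), locked(n).
Round 3 fires (6), (10), giving large(n), ready(n).
Round 4 fires (9), (15), giving stale(d), wooden(d).
Round 5 fires (18), giving active(d).
Round 6 fires (8), (17), giving cold(n), approved(n).
Round 7 fires (12), giving active(n).
Closure: {active(d), active(n), approved(n), blue(n), cold(n), flagged(n), flies(n), green(d), hot(d), large(n), locked(n), metal(n), open(d), penguin(n), ready(n), signed(n), small(n), stale(d), swims(d), valid(n), visible(n), wooden(d)} — 22 facts.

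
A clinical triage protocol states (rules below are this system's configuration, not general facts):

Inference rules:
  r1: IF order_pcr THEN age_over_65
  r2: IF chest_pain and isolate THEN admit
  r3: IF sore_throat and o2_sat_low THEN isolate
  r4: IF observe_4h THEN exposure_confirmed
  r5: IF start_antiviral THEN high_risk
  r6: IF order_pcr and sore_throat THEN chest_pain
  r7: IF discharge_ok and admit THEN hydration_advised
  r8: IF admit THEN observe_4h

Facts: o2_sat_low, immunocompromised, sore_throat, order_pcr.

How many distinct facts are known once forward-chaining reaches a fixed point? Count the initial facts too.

10

Round 1: r1 [IF order_pcr THEN age_over_65]; r3 [IF sore_throat and o2_sat_low THEN isolate]; r6 [IF order_pcr and sore_throat THEN chest_pain]. Adds age_over_65, isolate, chest_pain.
Round 2: r2 [IF chest_pain and isolate THEN admit]. Adds admit.
Round 3: r8 [IF admit THEN observe_4h]. Adds observe_4h.
Round 4: r4 [IF observe_4h THEN exposure_confirmed]. Adds exposure_confirmed.
Closure: {admit, age_over_65, chest_pain, exposure_confirmed, immunocompromised, isolate, o2_sat_low, observe_4h, order_pcr, sore_throat} — 10 facts.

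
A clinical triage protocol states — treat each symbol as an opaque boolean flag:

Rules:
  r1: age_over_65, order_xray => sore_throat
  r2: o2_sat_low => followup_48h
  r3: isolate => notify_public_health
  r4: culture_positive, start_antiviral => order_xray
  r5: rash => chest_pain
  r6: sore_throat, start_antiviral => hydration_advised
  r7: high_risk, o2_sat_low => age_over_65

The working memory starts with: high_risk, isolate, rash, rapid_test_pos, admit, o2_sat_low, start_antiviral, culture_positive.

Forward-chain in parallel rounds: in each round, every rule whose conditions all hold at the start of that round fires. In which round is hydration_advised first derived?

3

Round 1: r2 [o2_sat_low => followup_48h]; r3 [isolate => notify_public_health]; r4 [culture_positive, start_antiviral => order_xray]; r5 [rash => chest_pain]; r7 [high_risk, o2_sat_low => age_over_65]. Adds followup_48h, notify_public_health, order_xray, chest_pain, age_over_65.
Round 2: r1 [age_over_65, order_xray => sore_throat]. Adds sore_throat.
Round 3: r6 [sore_throat, start_antiviral => hydration_advised]. Adds hydration_advised.
hydration_advised first appears in round 3.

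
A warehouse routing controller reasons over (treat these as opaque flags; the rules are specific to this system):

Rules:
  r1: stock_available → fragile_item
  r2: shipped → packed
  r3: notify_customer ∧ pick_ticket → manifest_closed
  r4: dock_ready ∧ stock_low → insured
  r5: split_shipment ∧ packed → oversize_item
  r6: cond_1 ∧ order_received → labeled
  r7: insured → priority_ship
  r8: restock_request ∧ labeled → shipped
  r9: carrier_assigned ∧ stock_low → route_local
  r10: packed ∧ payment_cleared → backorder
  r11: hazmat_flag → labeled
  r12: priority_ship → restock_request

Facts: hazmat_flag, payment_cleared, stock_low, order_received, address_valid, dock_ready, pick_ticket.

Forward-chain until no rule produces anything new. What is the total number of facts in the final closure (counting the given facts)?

[1] r4 [dock_ready ∧ stock_low → insured]; r11 [hazmat_flag → labeled]. ⇒ new: insured, labeled.
[2] r7 [insured → priority_ship]. ⇒ new: priority_ship.
[3] r12 [priority_ship → restock_request]. ⇒ new: restock_request.
[4] r8 [restock_request ∧ labeled → shipped]. ⇒ new: shipped.
[5] r2 [shipped → packed]. ⇒ new: packed.
[6] r10 [packed ∧ payment_cleared → backorder]. ⇒ new: backorder.
Closure: {address_valid, backorder, dock_ready, hazmat_flag, insured, labeled, order_received, packed, payment_cleared, pick_ticket, priority_ship, restock_request, shipped, stock_low} — 14 facts.

14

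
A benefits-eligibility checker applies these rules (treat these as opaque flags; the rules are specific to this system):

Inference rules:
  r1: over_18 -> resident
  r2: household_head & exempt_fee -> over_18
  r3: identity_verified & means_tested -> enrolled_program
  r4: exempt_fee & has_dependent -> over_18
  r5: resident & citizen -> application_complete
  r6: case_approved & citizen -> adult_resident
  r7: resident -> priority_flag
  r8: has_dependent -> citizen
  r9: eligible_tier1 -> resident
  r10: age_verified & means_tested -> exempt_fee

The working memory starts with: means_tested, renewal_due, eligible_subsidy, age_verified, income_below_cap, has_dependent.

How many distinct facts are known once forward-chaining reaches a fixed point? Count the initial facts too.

12

[1] r8 [has_dependent -> citizen]; r10 [age_verified & means_tested -> exempt_fee]. ⇒ new: citizen, exempt_fee.
[2] r4 [exempt_fee & has_dependent -> over_18]. ⇒ new: over_18.
[3] r1 [over_18 -> resident]. ⇒ new: resident.
[4] r5 [resident & citizen -> application_complete]; r7 [resident -> priority_flag]. ⇒ new: application_complete, priority_flag.
Closure: {age_verified, application_complete, citizen, eligible_subsidy, exempt_fee, has_dependent, income_below_cap, means_tested, over_18, priority_flag, renewal_due, resident} — 12 facts.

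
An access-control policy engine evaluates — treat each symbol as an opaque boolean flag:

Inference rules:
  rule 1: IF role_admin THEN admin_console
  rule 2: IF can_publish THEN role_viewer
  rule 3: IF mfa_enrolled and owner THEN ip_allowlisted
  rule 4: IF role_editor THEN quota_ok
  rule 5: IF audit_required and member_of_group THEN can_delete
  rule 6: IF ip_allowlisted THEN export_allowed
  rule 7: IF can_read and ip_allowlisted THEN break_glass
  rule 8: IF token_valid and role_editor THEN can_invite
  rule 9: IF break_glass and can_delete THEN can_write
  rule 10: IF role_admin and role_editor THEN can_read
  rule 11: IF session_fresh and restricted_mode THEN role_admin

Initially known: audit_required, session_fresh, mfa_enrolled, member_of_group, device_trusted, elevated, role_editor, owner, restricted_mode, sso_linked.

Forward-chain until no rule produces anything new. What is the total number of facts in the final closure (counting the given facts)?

19

Round 1 fires rule 3, rule 4, rule 5, rule 11, giving ip_allowlisted, quota_ok, can_delete, role_admin.
Round 2 fires rule 1, rule 6, rule 10, giving admin_console, export_allowed, can_read.
Round 3 fires rule 7, giving break_glass.
Round 4 fires rule 9, giving can_write.
Closure: {admin_console, audit_required, break_glass, can_delete, can_read, can_write, device_trusted, elevated, export_allowed, ip_allowlisted, member_of_group, mfa_enrolled, owner, quota_ok, restricted_mode, role_admin, role_editor, session_fresh, sso_linked} — 19 facts.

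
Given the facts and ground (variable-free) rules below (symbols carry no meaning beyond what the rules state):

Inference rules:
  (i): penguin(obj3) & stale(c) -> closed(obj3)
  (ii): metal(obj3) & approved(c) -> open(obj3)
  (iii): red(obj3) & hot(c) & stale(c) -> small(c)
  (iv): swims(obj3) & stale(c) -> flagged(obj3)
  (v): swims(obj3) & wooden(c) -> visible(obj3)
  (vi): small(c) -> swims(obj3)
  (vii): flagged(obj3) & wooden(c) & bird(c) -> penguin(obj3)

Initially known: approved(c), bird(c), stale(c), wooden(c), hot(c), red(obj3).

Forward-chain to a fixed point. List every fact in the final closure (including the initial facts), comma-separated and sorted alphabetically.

Round 1: (iii) [red(obj3) & hot(c) & stale(c) -> small(c)]. New: small(c).
Round 2: (vi) [small(c) -> swims(obj3)]. New: swims(obj3).
Round 3: (iv) [swims(obj3) & stale(c) -> flagged(obj3)]; (v) [swims(obj3) & wooden(c) -> visible(obj3)]. New: flagged(obj3), visible(obj3).
Round 4: (vii) [flagged(obj3) & wooden(c) & bird(c) -> penguin(obj3)]. New: penguin(obj3).
Round 5: (i) [penguin(obj3) & stale(c) -> closed(obj3)]. New: closed(obj3).

approved(c), bird(c), closed(obj3), flagged(obj3), hot(c), penguin(obj3), red(obj3), small(c), stale(c), swims(obj3), visible(obj3), wooden(c)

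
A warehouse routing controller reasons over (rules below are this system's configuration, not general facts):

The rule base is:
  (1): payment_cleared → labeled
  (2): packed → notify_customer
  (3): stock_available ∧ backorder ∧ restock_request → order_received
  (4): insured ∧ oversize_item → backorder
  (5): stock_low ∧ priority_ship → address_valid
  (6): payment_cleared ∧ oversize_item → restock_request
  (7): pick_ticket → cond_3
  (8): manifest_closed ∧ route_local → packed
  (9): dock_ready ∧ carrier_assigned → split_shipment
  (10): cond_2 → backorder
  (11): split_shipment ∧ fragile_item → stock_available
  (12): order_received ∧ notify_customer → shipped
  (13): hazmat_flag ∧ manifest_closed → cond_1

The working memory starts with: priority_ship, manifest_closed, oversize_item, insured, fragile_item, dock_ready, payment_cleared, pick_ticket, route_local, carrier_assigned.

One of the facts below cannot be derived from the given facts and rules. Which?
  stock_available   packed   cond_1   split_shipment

Round 1: (1) [payment_cleared → labeled]; (4) [insured ∧ oversize_item → backorder]; (6) [payment_cleared ∧ oversize_item → restock_request]; (7) [pick_ticket → cond_3]; (8) [manifest_closed ∧ route_local → packed]; (9) [dock_ready ∧ carrier_assigned → split_shipment]. Adds labeled, backorder, restock_request, cond_3, packed, split_shipment.
Round 2: (2) [packed → notify_customer]; (11) [split_shipment ∧ fragile_item → stock_available]. Adds notify_customer, stock_available.
Round 3: (3) [stock_available ∧ backorder ∧ restock_request → order_received]. Adds order_received.
Round 4: (12) [order_received ∧ notify_customer → shipped]. Adds shipped.
Derived: stock_available (round 2), packed (round 1), split_shipment (round 1). cond_1 never appears in any round.

cond_1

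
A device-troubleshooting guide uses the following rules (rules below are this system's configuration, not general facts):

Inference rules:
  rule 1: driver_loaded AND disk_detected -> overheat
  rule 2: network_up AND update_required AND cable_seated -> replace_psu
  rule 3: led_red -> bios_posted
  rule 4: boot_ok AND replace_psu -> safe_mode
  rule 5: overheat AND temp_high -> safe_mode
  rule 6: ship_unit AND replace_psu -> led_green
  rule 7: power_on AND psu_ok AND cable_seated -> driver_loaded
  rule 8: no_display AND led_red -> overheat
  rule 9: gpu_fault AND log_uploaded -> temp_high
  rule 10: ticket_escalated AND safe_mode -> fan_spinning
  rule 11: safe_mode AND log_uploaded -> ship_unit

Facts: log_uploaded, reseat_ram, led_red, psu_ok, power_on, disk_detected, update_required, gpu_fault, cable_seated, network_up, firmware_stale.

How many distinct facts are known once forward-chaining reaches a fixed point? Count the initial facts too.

19

Round 1 fires rule 2, rule 3, rule 7, rule 9, giving replace_psu, bios_posted, driver_loaded, temp_high.
Round 2 fires rule 1, giving overheat.
Round 3 fires rule 5, giving safe_mode.
Round 4 fires rule 11, giving ship_unit.
Round 5 fires rule 6, giving led_green.
Closure: {bios_posted, cable_seated, disk_detected, driver_loaded, firmware_stale, gpu_fault, led_green, led_red, log_uploaded, network_up, overheat, power_on, psu_ok, replace_psu, reseat_ram, safe_mode, ship_unit, temp_high, update_required} — 19 facts.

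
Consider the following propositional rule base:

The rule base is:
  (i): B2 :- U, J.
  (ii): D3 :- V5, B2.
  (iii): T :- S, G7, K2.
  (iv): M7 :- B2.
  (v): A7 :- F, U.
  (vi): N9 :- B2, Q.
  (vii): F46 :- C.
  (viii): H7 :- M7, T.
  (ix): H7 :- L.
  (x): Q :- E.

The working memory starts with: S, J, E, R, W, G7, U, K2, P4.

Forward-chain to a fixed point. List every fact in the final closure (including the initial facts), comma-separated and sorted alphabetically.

[1] (i) [B2 :- U, J.]; (iii) [T :- S, G7, K2.]; (x) [Q :- E.]. ⇒ new: B2, T, Q.
[2] (iv) [M7 :- B2.]; (vi) [N9 :- B2, Q.]. ⇒ new: M7, N9.
[3] (viii) [H7 :- M7, T.]. ⇒ new: H7.

B2, E, G7, H7, J, K2, M7, N9, P4, Q, R, S, T, U, W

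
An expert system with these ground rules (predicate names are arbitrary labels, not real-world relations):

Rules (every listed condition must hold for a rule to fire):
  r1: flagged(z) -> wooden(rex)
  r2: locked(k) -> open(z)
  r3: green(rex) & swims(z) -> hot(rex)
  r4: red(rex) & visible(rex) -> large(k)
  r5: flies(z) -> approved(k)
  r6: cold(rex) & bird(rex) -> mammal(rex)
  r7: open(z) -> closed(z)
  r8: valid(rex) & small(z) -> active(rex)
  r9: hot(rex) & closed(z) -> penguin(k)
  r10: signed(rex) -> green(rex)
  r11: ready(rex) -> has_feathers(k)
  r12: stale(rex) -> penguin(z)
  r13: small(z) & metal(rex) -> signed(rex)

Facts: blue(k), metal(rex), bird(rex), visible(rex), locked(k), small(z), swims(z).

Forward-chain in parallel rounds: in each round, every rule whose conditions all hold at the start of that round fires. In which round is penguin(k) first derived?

[1] r2 [locked(k) -> open(z)]; r13 [small(z) & metal(rex) -> signed(rex)]. ⇒ new: open(z), signed(rex).
[2] r7 [open(z) -> closed(z)]; r10 [signed(rex) -> green(rex)]. ⇒ new: closed(z), green(rex).
[3] r3 [green(rex) & swims(z) -> hot(rex)]. ⇒ new: hot(rex).
[4] r9 [hot(rex) & closed(z) -> penguin(k)]. ⇒ new: penguin(k).
penguin(k) first appears in round 4.

4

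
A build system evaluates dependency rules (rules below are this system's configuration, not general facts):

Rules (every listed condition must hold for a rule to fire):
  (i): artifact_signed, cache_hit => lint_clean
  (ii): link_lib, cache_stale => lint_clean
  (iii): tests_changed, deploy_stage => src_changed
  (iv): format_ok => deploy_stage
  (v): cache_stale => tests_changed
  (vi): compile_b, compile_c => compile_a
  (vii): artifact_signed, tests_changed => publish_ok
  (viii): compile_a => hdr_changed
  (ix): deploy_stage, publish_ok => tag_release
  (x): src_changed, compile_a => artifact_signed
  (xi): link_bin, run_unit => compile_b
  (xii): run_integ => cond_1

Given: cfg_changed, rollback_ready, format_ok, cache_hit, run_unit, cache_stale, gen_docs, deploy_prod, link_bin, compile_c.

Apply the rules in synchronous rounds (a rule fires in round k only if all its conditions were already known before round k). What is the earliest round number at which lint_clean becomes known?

4

Round 1 fires (iv), (v), (xi), giving deploy_stage, tests_changed, compile_b.
Round 2 fires (iii), (vi), giving src_changed, compile_a.
Round 3 fires (viii), (x), giving hdr_changed, artifact_signed.
Round 4 fires (i), (vii), giving lint_clean, publish_ok.
lint_clean first appears in round 4.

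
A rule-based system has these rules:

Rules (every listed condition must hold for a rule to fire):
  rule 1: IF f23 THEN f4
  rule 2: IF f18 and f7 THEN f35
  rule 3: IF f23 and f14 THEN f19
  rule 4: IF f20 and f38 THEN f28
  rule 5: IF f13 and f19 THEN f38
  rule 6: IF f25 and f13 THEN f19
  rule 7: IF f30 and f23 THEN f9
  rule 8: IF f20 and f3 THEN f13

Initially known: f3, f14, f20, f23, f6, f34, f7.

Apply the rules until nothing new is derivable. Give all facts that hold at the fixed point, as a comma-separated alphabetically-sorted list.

f13, f14, f19, f20, f23, f28, f3, f34, f38, f4, f6, f7

Round 1 fires rule 1, rule 3, rule 8, giving f4, f19, f13.
Round 2 fires rule 5, giving f38.
Round 3 fires rule 4, giving f28.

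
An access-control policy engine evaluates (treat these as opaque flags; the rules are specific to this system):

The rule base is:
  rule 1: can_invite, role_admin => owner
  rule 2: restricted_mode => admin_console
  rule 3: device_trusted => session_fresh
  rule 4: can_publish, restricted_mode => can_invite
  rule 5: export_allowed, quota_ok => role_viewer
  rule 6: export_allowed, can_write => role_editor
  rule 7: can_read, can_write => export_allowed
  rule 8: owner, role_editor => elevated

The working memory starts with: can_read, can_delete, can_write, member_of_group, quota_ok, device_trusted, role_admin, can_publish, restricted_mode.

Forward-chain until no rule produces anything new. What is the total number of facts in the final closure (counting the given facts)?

[1] rule 2 [restricted_mode => admin_console]; rule 3 [device_trusted => session_fresh]; rule 4 [can_publish, restricted_mode => can_invite]; rule 7 [can_read, can_write => export_allowed]. ⇒ new: admin_console, session_fresh, can_invite, export_allowed.
[2] rule 1 [can_invite, role_admin => owner]; rule 5 [export_allowed, quota_ok => role_viewer]; rule 6 [export_allowed, can_write => role_editor]. ⇒ new: owner, role_viewer, role_editor.
[3] rule 8 [owner, role_editor => elevated]. ⇒ new: elevated.
Closure: {admin_console, can_delete, can_invite, can_publish, can_read, can_write, device_trusted, elevated, export_allowed, member_of_group, owner, quota_ok, restricted_mode, role_admin, role_editor, role_viewer, session_fresh} — 17 facts.

17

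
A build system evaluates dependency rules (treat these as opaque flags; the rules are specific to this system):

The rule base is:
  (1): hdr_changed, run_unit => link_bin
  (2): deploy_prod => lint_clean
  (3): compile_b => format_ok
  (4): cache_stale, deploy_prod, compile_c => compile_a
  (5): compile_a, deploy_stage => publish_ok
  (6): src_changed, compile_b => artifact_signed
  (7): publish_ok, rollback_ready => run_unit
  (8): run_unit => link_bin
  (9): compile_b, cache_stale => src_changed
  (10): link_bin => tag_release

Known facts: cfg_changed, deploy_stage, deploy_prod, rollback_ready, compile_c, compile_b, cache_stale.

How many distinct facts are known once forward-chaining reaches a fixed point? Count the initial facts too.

Round 1: (2) [deploy_prod => lint_clean]; (3) [compile_b => format_ok]; (4) [cache_stale, deploy_prod, compile_c => compile_a]; (9) [compile_b, cache_stale => src_changed]. New: lint_clean, format_ok, compile_a, src_changed.
Round 2: (5) [compile_a, deploy_stage => publish_ok]; (6) [src_changed, compile_b => artifact_signed]. New: publish_ok, artifact_signed.
Round 3: (7) [publish_ok, rollback_ready => run_unit]. New: run_unit.
Round 4: (8) [run_unit => link_bin]. New: link_bin.
Round 5: (10) [link_bin => tag_release]. New: tag_release.
Closure: {artifact_signed, cache_stale, cfg_changed, compile_a, compile_b, compile_c, deploy_prod, deploy_stage, format_ok, link_bin, lint_clean, publish_ok, rollback_ready, run_unit, src_changed, tag_release} — 16 facts.

16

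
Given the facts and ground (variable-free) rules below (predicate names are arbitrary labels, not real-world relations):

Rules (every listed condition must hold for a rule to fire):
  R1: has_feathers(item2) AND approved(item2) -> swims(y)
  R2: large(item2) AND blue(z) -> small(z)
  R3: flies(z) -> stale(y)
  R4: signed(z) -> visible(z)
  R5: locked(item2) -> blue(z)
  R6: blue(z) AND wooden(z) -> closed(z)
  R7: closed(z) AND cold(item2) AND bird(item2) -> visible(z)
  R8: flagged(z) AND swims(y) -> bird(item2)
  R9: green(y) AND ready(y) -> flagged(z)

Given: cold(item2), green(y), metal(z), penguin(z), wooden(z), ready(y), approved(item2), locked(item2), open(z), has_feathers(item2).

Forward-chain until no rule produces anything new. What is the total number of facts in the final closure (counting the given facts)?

[1] R1 [has_feathers(item2) AND approved(item2) -> swims(y)]; R5 [locked(item2) -> blue(z)]; R9 [green(y) AND ready(y) -> flagged(z)]. ⇒ new: swims(y), blue(z), flagged(z).
[2] R6 [blue(z) AND wooden(z) -> closed(z)]; R8 [flagged(z) AND swims(y) -> bird(item2)]. ⇒ new: closed(z), bird(item2).
[3] R7 [closed(z) AND cold(item2) AND bird(item2) -> visible(z)]. ⇒ new: visible(z).
Closure: {approved(item2), bird(item2), blue(z), closed(z), cold(item2), flagged(z), green(y), has_feathers(item2), locked(item2), metal(z), open(z), penguin(z), ready(y), swims(y), visible(z), wooden(z)} — 16 facts.

16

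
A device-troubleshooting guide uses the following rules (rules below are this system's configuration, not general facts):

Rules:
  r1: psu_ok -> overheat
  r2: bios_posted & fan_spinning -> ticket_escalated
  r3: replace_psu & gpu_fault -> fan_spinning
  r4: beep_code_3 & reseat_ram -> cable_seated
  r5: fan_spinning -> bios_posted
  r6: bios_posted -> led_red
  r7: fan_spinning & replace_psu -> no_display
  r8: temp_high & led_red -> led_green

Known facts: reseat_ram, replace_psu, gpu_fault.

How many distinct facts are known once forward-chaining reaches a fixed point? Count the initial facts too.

8

Round 1: r3 [replace_psu & gpu_fault -> fan_spinning]. Adds fan_spinning.
Round 2: r5 [fan_spinning -> bios_posted]; r7 [fan_spinning & replace_psu -> no_display]. Adds bios_posted, no_display.
Round 3: r2 [bios_posted & fan_spinning -> ticket_escalated]; r6 [bios_posted -> led_red]. Adds ticket_escalated, led_red.
Closure: {bios_posted, fan_spinning, gpu_fault, led_red, no_display, replace_psu, reseat_ram, ticket_escalated} — 8 facts.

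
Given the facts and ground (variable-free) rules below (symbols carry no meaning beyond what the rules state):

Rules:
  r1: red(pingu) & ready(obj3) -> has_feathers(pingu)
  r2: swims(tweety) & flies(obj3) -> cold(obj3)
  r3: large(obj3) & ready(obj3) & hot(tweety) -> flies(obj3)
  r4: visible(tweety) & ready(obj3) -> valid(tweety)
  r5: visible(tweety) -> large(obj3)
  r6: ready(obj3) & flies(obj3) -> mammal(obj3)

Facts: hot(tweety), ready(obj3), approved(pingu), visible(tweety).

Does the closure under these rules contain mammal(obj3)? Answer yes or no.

Round 1: r4 [visible(tweety) & ready(obj3) -> valid(tweety)]; r5 [visible(tweety) -> large(obj3)]. New: valid(tweety), large(obj3).
Round 2: r3 [large(obj3) & ready(obj3) & hot(tweety) -> flies(obj3)]. New: flies(obj3).
Round 3: r6 [ready(obj3) & flies(obj3) -> mammal(obj3)]. New: mammal(obj3).
mammal(obj3) appears in round 3, so it is derivable.

yes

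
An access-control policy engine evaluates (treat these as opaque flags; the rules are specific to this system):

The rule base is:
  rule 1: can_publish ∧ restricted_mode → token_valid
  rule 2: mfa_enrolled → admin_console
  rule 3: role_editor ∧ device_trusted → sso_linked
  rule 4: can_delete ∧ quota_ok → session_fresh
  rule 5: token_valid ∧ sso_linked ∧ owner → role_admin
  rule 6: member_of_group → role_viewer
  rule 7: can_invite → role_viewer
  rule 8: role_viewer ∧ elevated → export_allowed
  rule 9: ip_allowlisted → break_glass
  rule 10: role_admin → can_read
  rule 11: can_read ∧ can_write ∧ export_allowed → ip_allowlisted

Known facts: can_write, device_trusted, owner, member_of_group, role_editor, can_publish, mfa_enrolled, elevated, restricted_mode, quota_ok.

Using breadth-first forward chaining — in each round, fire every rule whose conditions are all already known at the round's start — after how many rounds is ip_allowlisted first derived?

Round 1 fires rule 1, rule 2, rule 3, rule 6, giving token_valid, admin_console, sso_linked, role_viewer.
Round 2 fires rule 5, rule 8, giving role_admin, export_allowed.
Round 3 fires rule 10, giving can_read.
Round 4 fires rule 11, giving ip_allowlisted.
ip_allowlisted first appears in round 4.

4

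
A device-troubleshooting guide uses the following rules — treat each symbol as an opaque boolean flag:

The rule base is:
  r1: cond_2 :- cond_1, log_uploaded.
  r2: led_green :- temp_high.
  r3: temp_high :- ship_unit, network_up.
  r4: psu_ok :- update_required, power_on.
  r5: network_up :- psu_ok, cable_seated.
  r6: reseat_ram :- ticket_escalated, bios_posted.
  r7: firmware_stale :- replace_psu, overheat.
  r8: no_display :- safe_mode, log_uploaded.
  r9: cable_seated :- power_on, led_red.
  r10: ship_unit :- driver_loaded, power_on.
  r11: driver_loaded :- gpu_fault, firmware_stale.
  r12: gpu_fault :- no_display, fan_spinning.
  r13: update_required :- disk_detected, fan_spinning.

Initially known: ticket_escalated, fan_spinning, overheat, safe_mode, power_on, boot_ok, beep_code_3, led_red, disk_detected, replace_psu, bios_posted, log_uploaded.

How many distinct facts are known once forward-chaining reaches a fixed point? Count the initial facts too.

24

Round 1: r6 [reseat_ram :- ticket_escalated, bios_posted.]; r7 [firmware_stale :- replace_psu, overheat.]; r8 [no_display :- safe_mode, log_uploaded.]; r9 [cable_seated :- power_on, led_red.]; r13 [update_required :- disk_detected, fan_spinning.]. New: reseat_ram, firmware_stale, no_display, cable_seated, update_required.
Round 2: r4 [psu_ok :- update_required, power_on.]; r12 [gpu_fault :- no_display, fan_spinning.]. New: psu_ok, gpu_fault.
Round 3: r5 [network_up :- psu_ok, cable_seated.]; r11 [driver_loaded :- gpu_fault, firmware_stale.]. New: network_up, driver_loaded.
Round 4: r10 [ship_unit :- driver_loaded, power_on.]. New: ship_unit.
Round 5: r3 [temp_high :- ship_unit, network_up.]. New: temp_high.
Round 6: r2 [led_green :- temp_high.]. New: led_green.
Closure: {beep_code_3, bios_posted, boot_ok, cable_seated, disk_detected, driver_loaded, fan_spinning, firmware_stale, gpu_fault, led_green, led_red, log_uploaded, network_up, no_display, overheat, power_on, psu_ok, replace_psu, reseat_ram, safe_mode, ship_unit, temp_high, ticket_escalated, update_required} — 24 facts.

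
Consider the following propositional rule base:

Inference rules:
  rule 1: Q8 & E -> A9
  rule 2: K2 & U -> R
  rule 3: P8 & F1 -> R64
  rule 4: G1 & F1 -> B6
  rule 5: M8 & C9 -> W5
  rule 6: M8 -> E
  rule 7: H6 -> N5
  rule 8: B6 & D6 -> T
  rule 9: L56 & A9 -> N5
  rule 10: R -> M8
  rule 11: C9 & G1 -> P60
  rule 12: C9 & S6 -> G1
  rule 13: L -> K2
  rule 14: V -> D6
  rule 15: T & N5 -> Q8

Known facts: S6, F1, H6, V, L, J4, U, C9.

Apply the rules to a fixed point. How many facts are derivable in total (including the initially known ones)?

21

[1] rule 7 [H6 -> N5]; rule 12 [C9 & S6 -> G1]; rule 13 [L -> K2]; rule 14 [V -> D6]. ⇒ new: N5, G1, K2, D6.
[2] rule 2 [K2 & U -> R]; rule 4 [G1 & F1 -> B6]; rule 11 [C9 & G1 -> P60]. ⇒ new: R, B6, P60.
[3] rule 8 [B6 & D6 -> T]; rule 10 [R -> M8]. ⇒ new: T, M8.
[4] rule 5 [M8 & C9 -> W5]; rule 6 [M8 -> E]; rule 15 [T & N5 -> Q8]. ⇒ new: W5, E, Q8.
[5] rule 1 [Q8 & E -> A9]. ⇒ new: A9.
Closure: {A9, B6, C9, D6, E, F1, G1, H6, J4, K2, L, M8, N5, P60, Q8, R, S6, T, U, V, W5} — 21 facts.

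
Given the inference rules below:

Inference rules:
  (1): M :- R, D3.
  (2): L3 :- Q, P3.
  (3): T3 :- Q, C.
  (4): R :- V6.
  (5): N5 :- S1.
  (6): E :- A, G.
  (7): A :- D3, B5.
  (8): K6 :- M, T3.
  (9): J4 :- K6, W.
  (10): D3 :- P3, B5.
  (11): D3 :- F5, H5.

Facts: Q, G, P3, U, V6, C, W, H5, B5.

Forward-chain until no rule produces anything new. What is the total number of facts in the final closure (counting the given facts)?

Round 1: (2) [L3 :- Q, P3.]; (3) [T3 :- Q, C.]; (4) [R :- V6.]; (10) [D3 :- P3, B5.]. Adds L3, T3, R, D3.
Round 2: (1) [M :- R, D3.]; (7) [A :- D3, B5.]. Adds M, A.
Round 3: (6) [E :- A, G.]; (8) [K6 :- M, T3.]. Adds E, K6.
Round 4: (9) [J4 :- K6, W.]. Adds J4.
Closure: {A, B5, C, D3, E, G, H5, J4, K6, L3, M, P3, Q, R, T3, U, V6, W} — 18 facts.

18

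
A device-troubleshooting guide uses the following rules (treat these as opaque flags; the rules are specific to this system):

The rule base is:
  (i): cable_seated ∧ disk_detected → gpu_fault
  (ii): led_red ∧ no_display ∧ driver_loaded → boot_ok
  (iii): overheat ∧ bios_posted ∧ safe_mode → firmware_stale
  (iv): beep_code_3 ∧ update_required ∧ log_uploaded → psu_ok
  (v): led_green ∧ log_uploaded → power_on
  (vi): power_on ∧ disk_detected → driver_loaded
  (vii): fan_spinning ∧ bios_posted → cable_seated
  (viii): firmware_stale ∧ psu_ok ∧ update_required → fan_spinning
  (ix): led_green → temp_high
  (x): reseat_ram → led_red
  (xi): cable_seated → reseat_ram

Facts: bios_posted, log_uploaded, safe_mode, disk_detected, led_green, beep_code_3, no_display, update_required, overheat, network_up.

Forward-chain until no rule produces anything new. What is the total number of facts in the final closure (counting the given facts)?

Round 1 fires (iii), (iv), (v), (ix), giving firmware_stale, psu_ok, power_on, temp_high.
Round 2 fires (vi), (viii), giving driver_loaded, fan_spinning.
Round 3 fires (vii), giving cable_seated.
Round 4 fires (i), (xi), giving gpu_fault, reseat_ram.
Round 5 fires (x), giving led_red.
Round 6 fires (ii), giving boot_ok.
Closure: {beep_code_3, bios_posted, boot_ok, cable_seated, disk_detected, driver_loaded, fan_spinning, firmware_stale, gpu_fault, led_green, led_red, log_uploaded, network_up, no_display, overheat, power_on, psu_ok, reseat_ram, safe_mode, temp_high, update_required} — 21 facts.

21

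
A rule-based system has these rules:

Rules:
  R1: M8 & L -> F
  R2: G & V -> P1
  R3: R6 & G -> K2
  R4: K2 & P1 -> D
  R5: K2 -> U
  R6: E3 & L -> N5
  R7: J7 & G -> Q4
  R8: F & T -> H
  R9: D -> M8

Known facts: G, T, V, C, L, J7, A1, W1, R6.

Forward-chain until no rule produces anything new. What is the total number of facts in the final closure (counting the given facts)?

17

Round 1 fires R2, R3, R7, giving P1, K2, Q4.
Round 2 fires R4, R5, giving D, U.
Round 3 fires R9, giving M8.
Round 4 fires R1, giving F.
Round 5 fires R8, giving H.
Closure: {A1, C, D, F, G, H, J7, K2, L, M8, P1, Q4, R6, T, U, V, W1} — 17 facts.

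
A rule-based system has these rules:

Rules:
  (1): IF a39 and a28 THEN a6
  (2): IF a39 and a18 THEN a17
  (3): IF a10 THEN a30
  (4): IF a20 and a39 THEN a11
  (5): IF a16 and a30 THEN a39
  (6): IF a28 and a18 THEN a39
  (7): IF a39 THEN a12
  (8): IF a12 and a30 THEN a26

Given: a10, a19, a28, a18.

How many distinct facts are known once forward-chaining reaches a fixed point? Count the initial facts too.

Round 1 fires (3), (6), giving a30, a39.
Round 2 fires (1), (2), (7), giving a6, a17, a12.
Round 3 fires (8), giving a26.
Closure: {a10, a12, a17, a18, a19, a26, a28, a30, a39, a6} — 10 facts.

10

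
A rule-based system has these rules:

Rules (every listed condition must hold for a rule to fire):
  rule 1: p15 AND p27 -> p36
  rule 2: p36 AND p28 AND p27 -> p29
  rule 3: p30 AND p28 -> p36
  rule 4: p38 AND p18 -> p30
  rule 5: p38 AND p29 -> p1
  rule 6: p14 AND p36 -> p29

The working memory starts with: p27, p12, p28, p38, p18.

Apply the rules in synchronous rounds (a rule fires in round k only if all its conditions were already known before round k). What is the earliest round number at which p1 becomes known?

Round 1 — rule 4, derive p30.
Round 2 — rule 3, derive p36.
Round 3 — rule 2, derive p29.
Round 4 — rule 5, derive p1.
p1 first appears in round 4.

4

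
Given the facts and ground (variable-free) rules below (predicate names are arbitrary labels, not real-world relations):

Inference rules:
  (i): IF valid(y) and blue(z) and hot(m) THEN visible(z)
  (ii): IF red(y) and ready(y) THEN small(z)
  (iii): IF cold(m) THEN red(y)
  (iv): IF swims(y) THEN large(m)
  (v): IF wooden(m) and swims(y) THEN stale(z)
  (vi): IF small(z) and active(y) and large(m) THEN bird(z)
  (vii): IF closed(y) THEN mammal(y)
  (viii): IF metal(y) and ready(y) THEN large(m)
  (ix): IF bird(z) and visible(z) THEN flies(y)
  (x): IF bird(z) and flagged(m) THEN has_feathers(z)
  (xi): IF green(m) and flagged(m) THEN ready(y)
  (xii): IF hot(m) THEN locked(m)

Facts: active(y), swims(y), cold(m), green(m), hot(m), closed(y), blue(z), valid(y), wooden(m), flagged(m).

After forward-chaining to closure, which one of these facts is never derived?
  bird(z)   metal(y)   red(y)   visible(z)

Round 1 fires (i), (iii), (iv), (v), (vii), (xi), (xii), giving visible(z), red(y), large(m), stale(z), mammal(y), ready(y), locked(m).
Round 2 fires (ii), giving small(z).
Round 3 fires (vi), giving bird(z).
Round 4 fires (ix), (x), giving flies(y), has_feathers(z).
Derived: bird(z) (round 3), visible(z) (round 1), red(y) (round 1). metal(y) never appears in any round.

metal(y)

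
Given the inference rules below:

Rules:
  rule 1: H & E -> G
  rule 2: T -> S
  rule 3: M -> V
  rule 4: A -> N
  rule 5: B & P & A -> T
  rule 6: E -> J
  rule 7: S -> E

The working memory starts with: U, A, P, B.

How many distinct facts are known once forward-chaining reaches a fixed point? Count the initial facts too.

Round 1: rule 4 [A -> N]; rule 5 [B & P & A -> T]. New: N, T.
Round 2: rule 2 [T -> S]. New: S.
Round 3: rule 7 [S -> E]. New: E.
Round 4: rule 6 [E -> J]. New: J.
Closure: {A, B, E, J, N, P, S, T, U} — 9 facts.

9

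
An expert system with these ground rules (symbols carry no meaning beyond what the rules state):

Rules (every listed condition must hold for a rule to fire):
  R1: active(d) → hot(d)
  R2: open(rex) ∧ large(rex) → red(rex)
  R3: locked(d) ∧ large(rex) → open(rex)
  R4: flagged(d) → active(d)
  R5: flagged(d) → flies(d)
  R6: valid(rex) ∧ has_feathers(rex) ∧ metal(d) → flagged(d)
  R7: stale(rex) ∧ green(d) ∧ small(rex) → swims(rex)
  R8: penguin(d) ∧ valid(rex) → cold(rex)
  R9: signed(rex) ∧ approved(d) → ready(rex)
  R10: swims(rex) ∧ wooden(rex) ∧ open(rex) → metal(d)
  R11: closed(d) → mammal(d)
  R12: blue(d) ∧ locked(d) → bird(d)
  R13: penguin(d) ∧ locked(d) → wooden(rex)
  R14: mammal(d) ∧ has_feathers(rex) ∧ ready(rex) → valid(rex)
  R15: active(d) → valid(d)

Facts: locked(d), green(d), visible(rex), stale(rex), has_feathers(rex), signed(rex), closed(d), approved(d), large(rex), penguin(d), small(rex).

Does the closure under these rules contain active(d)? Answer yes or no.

yes

[1] R3 [locked(d) ∧ large(rex) → open(rex)]; R7 [stale(rex) ∧ green(d) ∧ small(rex) → swims(rex)]; R9 [signed(rex) ∧ approved(d) → ready(rex)]; R11 [closed(d) → mammal(d)]; R13 [penguin(d) ∧ locked(d) → wooden(rex)]. ⇒ new: open(rex), swims(rex), ready(rex), mammal(d), wooden(rex).
[2] R2 [open(rex) ∧ large(rex) → red(rex)]; R10 [swims(rex) ∧ wooden(rex) ∧ open(rex) → metal(d)]; R14 [mammal(d) ∧ has_feathers(rex) ∧ ready(rex) → valid(rex)]. ⇒ new: red(rex), metal(d), valid(rex).
[3] R6 [valid(rex) ∧ has_feathers(rex) ∧ metal(d) → flagged(d)]; R8 [penguin(d) ∧ valid(rex) → cold(rex)]. ⇒ new: flagged(d), cold(rex).
[4] R4 [flagged(d) → active(d)]; R5 [flagged(d) → flies(d)]. ⇒ new: active(d), flies(d).
[5] R1 [active(d) → hot(d)]; R15 [active(d) → valid(d)]. ⇒ new: hot(d), valid(d).
active(d) appears in round 4, so it is derivable.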